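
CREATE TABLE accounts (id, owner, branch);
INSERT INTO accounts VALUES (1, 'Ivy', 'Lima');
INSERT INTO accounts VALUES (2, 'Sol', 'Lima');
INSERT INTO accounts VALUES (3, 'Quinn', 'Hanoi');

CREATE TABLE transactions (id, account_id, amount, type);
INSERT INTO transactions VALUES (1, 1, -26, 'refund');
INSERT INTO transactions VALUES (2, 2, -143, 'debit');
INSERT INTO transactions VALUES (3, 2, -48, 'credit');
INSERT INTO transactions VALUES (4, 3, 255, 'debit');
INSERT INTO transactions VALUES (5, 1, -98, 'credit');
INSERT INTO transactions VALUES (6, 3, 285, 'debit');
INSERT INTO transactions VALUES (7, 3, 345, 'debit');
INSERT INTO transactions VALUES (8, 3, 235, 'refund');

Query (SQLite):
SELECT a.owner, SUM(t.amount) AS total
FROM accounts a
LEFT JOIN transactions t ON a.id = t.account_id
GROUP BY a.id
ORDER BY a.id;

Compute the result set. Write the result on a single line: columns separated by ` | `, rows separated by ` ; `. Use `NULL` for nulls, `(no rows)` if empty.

Ivy | -124 ; Sol | -191 ; Quinn | 1120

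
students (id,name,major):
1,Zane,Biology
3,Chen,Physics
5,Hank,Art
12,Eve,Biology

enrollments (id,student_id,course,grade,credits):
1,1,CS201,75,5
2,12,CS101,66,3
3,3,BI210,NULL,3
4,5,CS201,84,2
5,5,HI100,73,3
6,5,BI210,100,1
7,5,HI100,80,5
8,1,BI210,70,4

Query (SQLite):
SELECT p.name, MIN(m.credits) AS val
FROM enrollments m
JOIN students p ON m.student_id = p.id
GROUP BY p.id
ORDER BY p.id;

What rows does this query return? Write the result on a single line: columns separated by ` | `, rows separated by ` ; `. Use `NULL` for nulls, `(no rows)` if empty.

Join each enrollments row to its students via student_id.
Group joined rows by students.id; compute MIN(m.credits) per group.
  1: ids {1, 8} → MIN(m.credits)=4
  3: ids {3} → MIN(m.credits)=3
  5: ids {4, 5, 6, 7} → MIN(m.credits)=1
  12: ids {2} → MIN(m.credits)=3

Zane | 4 ; Chen | 3 ; Hank | 1 ; Eve | 3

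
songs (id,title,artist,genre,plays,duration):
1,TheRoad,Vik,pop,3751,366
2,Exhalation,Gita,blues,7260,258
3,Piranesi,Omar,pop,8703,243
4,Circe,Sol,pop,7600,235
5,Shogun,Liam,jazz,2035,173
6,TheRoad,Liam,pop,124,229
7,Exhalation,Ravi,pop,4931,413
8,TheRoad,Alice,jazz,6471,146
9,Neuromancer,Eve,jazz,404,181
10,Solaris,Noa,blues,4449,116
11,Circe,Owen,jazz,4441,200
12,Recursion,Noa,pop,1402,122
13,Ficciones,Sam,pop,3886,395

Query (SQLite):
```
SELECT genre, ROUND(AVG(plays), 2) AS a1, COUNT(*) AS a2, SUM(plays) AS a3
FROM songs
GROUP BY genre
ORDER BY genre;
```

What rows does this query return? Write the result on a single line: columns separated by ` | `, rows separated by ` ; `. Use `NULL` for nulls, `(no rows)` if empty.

Group songs by genre.
Per group compute: ROUND(AVG(plays), 2), COUNT(*), SUM(plays).
  blues: ids {2, 10} → ROUND(AVG(plays), 2)=5854.5, COUNT(*)=2, SUM(plays)=11709
  jazz: ids {5, 8, 9, 11} → ROUND(AVG(plays), 2)=3337.75, COUNT(*)=4, SUM(plays)=13351
  pop: ids {1, 3, 4, 6, 7, 12, 13} → ROUND(AVG(plays), 2)=4342.43, COUNT(*)=7, SUM(plays)=30397

blues | 5854.5 | 2 | 11709 ; jazz | 3337.75 | 4 | 13351 ; pop | 4342.43 | 7 | 30397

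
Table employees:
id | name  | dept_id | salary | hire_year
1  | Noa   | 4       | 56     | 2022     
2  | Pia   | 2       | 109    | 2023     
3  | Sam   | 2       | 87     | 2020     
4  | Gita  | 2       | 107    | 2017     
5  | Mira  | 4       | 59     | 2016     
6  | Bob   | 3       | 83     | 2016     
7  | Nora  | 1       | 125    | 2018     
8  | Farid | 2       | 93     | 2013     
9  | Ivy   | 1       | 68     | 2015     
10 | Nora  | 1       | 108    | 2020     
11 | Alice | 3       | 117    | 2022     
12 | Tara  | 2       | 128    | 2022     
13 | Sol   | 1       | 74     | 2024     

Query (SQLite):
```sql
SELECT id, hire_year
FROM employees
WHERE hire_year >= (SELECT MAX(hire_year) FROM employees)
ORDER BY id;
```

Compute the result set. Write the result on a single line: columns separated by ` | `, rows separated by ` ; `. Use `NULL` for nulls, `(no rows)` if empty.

13 | 2024

Scalar subquery: MAX(hire_year) over all employees rows = 2024.
Keep rows where hire_year >= that value.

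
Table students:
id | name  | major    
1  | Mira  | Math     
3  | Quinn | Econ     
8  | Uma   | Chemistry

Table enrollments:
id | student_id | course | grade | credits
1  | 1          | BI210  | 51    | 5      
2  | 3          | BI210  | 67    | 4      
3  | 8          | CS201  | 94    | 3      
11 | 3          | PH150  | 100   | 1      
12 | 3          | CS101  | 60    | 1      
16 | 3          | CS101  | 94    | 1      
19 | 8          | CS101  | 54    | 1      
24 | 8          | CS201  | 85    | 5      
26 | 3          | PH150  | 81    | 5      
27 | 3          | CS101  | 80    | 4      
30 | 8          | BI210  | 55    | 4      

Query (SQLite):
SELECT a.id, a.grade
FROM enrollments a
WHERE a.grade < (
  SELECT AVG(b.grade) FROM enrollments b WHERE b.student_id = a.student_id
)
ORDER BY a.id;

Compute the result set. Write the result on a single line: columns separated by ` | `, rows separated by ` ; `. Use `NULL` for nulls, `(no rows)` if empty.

For each enrollments row a, compute AVG(grade) over rows sharing a.student_id.
Keep row a if a.grade < that per-group AVG.
  student_id=1: AVG(grade) = 51.0
  student_id=3: AVG(grade) = 80.333333
  student_id=8: AVG(grade) = 72.0

2 | 67 ; 12 | 60 ; 19 | 54 ; 27 | 80 ; 30 | 55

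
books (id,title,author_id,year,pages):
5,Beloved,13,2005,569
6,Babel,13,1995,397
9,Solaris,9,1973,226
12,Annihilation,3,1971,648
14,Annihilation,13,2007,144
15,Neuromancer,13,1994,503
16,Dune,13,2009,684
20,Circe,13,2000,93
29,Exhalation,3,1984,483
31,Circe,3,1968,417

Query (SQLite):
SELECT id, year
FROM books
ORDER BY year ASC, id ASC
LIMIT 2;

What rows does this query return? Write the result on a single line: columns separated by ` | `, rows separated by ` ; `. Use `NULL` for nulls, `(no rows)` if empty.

31 | 1968 ; 12 | 1971

Sort by year asc, tiebreak id asc: (1968, id=31), (1971, id=12), (1973, id=9), (1984, id=29), (1994, id=15) …. Take first 2.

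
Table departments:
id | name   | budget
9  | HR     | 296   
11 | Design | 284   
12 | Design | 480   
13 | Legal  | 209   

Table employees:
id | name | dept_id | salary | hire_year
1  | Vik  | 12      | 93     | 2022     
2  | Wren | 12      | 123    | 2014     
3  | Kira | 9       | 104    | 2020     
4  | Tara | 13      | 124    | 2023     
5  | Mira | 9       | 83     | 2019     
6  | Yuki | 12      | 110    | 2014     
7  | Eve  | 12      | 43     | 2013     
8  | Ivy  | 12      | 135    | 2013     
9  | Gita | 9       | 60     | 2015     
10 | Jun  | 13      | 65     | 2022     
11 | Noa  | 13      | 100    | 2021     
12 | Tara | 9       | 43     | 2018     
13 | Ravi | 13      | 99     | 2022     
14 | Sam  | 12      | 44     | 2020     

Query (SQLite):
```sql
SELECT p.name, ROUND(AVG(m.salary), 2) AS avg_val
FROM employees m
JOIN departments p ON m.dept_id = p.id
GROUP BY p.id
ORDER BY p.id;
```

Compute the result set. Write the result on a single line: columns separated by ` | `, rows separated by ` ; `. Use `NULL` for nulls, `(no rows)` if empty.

Join each employees row to its departments via dept_id.
Group joined rows by departments.id; compute ROUND(AVG(m.salary), 2) per group.
  9: ids {3, 5, 9, 12} → ROUND(AVG(m.salary), 2)=72.5
  12: ids {1, 2, 6, 7, 8, 14} → ROUND(AVG(m.salary), 2)=91.33
  13: ids {4, 10, 11, 13} → ROUND(AVG(m.salary), 2)=97

HR | 72.5 ; Design | 91.33 ; Legal | 97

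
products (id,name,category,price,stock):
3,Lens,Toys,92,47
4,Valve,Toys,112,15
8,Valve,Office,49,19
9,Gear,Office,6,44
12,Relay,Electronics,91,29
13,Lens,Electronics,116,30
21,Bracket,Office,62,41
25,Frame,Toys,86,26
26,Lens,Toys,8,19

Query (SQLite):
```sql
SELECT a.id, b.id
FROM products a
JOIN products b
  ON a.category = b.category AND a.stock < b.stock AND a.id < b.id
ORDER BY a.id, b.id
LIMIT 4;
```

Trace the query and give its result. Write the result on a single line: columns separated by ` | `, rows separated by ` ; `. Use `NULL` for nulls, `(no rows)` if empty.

4 | 25 ; 4 | 26 ; 8 | 9 ; 8 | 21

Pairs (a,b) with same category, a.stock < b.stock, a.id < b.id.
category groups: Electronics:{12,13} Office:{8,9,21} Toys:{3,4,25,26}
Ordered by (a.id, b.id); first 4.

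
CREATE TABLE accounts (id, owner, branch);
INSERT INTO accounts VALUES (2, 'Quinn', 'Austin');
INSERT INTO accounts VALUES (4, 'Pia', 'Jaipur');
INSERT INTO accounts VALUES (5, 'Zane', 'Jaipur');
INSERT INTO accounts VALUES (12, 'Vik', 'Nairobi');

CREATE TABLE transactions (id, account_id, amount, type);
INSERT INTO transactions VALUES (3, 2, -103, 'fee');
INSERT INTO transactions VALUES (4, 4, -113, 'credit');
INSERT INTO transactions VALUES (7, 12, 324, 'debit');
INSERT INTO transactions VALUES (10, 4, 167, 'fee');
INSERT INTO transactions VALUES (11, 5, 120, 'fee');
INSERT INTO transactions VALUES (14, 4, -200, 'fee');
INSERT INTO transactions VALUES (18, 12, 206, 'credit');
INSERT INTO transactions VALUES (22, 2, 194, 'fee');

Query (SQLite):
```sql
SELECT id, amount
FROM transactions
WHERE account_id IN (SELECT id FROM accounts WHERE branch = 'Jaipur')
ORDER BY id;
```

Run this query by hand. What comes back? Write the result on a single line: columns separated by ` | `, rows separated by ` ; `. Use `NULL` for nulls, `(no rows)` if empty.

Inner query: accounts.id where branch = 'Jaipur'.
Outer: keep transactions rows whose account_id is in that set.
Inner query → {4, 5}

4 | -113 ; 10 | 167 ; 11 | 120 ; 14 | -200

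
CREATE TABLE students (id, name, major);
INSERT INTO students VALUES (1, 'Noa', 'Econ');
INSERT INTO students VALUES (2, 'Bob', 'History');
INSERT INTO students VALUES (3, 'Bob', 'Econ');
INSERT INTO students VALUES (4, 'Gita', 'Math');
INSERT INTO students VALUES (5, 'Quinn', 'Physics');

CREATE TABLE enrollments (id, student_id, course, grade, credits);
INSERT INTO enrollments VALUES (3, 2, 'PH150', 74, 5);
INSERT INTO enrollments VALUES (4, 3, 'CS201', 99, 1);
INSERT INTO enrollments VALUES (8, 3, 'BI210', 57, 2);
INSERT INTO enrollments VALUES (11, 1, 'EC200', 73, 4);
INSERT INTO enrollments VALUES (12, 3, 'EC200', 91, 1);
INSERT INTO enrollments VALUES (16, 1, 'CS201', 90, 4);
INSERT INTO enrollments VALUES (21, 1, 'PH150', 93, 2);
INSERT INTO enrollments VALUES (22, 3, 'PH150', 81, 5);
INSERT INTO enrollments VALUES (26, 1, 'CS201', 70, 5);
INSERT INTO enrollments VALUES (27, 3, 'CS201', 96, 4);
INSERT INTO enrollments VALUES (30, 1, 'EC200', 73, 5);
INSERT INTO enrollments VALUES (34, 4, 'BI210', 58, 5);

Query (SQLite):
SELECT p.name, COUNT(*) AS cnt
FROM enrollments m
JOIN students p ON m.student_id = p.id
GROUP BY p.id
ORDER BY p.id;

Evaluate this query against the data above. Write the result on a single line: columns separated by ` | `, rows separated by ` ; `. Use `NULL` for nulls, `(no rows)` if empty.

Join each enrollments row to its students via student_id.
Group joined rows by students.id; compute COUNT(*) per group.
  1: ids {11, 16, 21, 26, 30} → COUNT(*)=5
  2: ids {3} → COUNT(*)=1
  3: ids {4, 8, 12, 22, 27} → COUNT(*)=5
  4: ids {34} → COUNT(*)=1

Noa | 5 ; Bob | 1 ; Bob | 5 ; Gita | 1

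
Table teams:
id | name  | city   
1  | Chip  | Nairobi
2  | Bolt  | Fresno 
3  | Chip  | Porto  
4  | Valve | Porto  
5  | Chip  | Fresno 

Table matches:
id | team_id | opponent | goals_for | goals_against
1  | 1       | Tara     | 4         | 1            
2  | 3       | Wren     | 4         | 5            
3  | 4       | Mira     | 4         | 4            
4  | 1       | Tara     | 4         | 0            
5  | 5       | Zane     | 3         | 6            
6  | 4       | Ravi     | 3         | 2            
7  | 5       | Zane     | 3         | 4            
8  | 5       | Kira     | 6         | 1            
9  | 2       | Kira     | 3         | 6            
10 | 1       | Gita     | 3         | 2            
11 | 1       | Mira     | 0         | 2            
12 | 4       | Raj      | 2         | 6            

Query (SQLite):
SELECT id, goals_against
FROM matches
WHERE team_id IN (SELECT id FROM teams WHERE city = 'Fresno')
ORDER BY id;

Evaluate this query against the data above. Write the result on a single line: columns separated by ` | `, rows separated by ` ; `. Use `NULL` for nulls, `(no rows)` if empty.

Inner query: teams.id where city = 'Fresno'.
Outer: keep matches rows whose team_id is in that set.
Inner query → {2, 5}

5 | 6 ; 7 | 4 ; 8 | 1 ; 9 | 6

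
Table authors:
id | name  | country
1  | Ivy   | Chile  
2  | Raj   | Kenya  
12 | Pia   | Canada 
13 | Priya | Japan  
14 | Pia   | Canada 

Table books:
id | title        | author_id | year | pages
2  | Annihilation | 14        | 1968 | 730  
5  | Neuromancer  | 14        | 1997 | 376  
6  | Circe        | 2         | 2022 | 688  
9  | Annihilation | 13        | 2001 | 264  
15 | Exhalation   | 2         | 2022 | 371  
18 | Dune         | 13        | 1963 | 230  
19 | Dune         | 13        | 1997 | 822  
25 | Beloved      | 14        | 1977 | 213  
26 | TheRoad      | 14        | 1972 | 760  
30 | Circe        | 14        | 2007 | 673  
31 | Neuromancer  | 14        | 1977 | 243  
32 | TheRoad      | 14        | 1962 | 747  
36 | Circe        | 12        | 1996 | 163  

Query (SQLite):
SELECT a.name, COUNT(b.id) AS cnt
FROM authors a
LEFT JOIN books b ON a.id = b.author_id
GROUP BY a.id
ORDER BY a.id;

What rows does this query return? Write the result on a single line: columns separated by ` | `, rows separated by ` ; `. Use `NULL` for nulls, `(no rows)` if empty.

Ivy | 0 ; Raj | 2 ; Pia | 1 ; Priya | 3 ; Pia | 7

LEFT JOIN keeps every authors row; unmatched ones get NULL for books columns.
Group by authors.id and compute COUNT(b.id). COUNT(col) of an all-NULL group is 0.
  1: ids {—} → COUNT(b.id)=0
  2: ids {6, 15} → COUNT(b.id)=2
  12: ids {36} → COUNT(b.id)=1
  13: ids {9, 18, 19} → COUNT(b.id)=3
  14: ids {2, 5, 25, 26, 30, 31, 32} → COUNT(b.id)=7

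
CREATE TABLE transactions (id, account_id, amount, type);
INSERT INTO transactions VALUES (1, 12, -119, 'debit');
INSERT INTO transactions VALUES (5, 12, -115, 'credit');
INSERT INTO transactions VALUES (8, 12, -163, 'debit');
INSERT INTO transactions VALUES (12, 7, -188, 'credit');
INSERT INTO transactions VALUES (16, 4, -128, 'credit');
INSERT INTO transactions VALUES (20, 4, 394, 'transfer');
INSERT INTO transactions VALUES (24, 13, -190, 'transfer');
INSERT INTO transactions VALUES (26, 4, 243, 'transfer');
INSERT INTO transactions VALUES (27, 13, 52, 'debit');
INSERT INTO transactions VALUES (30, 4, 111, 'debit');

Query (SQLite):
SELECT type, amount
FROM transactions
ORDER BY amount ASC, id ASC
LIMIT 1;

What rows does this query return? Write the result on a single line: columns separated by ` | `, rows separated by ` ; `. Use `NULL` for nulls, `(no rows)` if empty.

Sort by amount asc, tiebreak id asc: (-190, id=24), (-188, id=12), (-163, id=8), (-128, id=16) …. Take first 1.

transfer | -190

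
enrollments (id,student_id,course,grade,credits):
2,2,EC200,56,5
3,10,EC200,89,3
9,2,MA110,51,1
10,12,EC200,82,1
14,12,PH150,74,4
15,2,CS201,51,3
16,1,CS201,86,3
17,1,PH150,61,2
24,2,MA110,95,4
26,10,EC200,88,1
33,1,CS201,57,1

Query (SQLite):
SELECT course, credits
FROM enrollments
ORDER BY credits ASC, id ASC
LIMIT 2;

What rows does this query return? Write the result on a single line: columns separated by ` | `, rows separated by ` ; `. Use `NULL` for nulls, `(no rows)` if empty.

MA110 | 1 ; EC200 | 1

Sort by credits asc, tiebreak id asc: (1, id=9), (1, id=10), (1, id=26), (1, id=33), (2, id=17) …. Take first 2.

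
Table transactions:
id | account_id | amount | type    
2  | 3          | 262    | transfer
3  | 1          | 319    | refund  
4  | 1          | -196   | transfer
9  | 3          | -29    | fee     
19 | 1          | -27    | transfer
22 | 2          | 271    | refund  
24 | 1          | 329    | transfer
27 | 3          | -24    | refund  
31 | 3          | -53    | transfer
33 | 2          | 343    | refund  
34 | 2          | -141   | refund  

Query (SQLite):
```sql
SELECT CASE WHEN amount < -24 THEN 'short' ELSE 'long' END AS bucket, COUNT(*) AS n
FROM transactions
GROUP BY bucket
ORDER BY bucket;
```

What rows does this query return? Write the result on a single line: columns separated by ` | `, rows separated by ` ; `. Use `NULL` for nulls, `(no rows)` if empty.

long | 6 ; short | 5

Bucket rows by amount < -24 → 'short' else 'long'; count each bucket.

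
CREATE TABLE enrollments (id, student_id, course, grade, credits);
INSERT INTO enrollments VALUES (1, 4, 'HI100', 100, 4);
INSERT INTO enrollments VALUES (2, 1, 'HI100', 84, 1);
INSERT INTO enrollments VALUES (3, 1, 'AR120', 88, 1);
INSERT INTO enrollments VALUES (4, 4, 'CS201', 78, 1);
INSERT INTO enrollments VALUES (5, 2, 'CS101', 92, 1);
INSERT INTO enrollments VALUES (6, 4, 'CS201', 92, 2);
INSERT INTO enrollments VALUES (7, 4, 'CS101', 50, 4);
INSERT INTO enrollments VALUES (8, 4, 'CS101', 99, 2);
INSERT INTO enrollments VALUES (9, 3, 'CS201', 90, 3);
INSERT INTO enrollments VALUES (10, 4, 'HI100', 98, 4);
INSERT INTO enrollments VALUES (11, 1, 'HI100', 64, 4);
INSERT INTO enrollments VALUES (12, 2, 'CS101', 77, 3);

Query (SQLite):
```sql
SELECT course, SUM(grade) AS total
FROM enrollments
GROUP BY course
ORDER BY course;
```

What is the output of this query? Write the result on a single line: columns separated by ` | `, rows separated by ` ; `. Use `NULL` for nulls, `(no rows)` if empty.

AR120 | 88 ; CS101 | 318 ; CS201 | 260 ; HI100 | 346

Partition enrollments by course; compute SUM(grade) within each group.
  AR120: ids {3} → SUM(grade)=88
  CS101: ids {5, 7, 8, 12} → SUM(grade)=318
  CS201: ids {4, 6, 9} → SUM(grade)=260
  HI100: ids {1, 2, 10, 11} → SUM(grade)=346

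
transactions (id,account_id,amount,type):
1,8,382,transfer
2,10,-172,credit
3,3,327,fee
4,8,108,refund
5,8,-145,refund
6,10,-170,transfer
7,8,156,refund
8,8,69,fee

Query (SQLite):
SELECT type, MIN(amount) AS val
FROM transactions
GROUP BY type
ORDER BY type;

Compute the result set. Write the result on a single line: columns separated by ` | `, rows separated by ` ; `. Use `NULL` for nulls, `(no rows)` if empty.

credit | -172 ; fee | 69 ; refund | -145 ; transfer | -170

Partition transactions by type; compute MIN(amount) within each group.
  credit: ids {2} → MIN(amount)=-172
  fee: ids {3, 8} → MIN(amount)=69
  refund: ids {4, 5, 7} → MIN(amount)=-145
  transfer: ids {1, 6} → MIN(amount)=-170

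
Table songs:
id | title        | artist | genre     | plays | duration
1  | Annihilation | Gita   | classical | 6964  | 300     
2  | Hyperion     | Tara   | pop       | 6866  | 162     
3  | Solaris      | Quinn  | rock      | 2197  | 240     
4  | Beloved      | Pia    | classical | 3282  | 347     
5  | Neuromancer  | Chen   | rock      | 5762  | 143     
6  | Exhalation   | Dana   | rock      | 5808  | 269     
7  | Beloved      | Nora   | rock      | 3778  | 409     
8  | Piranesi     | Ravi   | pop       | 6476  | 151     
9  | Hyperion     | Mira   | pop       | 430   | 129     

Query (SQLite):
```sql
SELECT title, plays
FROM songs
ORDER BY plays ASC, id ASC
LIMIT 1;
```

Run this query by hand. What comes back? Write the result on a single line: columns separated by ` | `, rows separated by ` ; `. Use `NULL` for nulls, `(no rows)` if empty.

Hyperion | 430

Sort by plays asc, tiebreak id asc: (430, id=9), (2197, id=3), (3282, id=4), (3778, id=7) …. Take first 1.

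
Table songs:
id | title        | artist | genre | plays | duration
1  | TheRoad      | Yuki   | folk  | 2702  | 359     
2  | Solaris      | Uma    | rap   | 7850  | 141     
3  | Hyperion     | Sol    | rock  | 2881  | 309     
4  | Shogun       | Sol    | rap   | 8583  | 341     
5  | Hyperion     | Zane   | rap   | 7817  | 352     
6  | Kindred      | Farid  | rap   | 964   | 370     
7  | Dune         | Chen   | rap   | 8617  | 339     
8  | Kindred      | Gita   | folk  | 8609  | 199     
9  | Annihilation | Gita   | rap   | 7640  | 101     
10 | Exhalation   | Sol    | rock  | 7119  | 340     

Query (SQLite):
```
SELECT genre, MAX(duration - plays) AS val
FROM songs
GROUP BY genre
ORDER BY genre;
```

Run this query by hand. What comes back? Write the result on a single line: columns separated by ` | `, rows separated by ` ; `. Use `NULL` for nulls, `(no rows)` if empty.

For each row compute duration - plays.
Group by genre; take MAX of the expression per group.
  folk: ids {1, 8} → MAX(duration - plays)=-2343
  rap: ids {2, 4, 5, 6, 7, 9} → MAX(duration - plays)=-594
  rock: ids {3, 10} → MAX(duration - plays)=-2572

folk | -2343 ; rap | -594 ; rock | -2572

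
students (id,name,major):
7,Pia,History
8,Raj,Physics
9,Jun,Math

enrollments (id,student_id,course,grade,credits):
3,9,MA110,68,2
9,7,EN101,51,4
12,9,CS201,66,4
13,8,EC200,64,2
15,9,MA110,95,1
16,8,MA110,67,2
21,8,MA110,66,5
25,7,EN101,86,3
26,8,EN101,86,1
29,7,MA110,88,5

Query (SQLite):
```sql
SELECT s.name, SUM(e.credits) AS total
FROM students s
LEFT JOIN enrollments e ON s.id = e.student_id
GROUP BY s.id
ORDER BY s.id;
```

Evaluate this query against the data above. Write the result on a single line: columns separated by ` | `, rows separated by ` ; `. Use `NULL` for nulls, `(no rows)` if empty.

LEFT JOIN keeps every students row; unmatched ones get NULL for enrollments columns.
Group by students.id and compute SUM(e.credits). SUM over an all-NULL group is NULL.
  7: ids {9, 25, 29} → SUM(e.credits)=12
  8: ids {13, 16, 21, 26} → SUM(e.credits)=10
  9: ids {3, 12, 15} → SUM(e.credits)=7

Pia | 12 ; Raj | 10 ; Jun | 7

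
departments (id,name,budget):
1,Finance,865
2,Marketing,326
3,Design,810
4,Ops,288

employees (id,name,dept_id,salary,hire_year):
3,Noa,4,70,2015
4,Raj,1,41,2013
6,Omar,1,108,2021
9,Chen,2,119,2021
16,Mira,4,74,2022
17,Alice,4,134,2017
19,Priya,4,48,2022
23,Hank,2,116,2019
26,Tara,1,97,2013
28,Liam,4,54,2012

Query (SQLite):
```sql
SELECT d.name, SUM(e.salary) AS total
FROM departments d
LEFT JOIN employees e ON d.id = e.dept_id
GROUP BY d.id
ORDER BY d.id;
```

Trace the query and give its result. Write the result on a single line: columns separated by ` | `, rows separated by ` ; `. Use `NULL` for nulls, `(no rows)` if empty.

LEFT JOIN keeps every departments row; unmatched ones get NULL for employees columns.
Group by departments.id and compute SUM(e.salary). SUM over an all-NULL group is NULL.
  1: ids {4, 6, 26} → SUM(e.salary)=246
  2: ids {9, 23} → SUM(e.salary)=235
  3: ids {—} → SUM(e.salary)=NULL
  4: ids {3, 16, 17, 19, 28} → SUM(e.salary)=380

Finance | 246 ; Marketing | 235 ; Design | NULL ; Ops | 380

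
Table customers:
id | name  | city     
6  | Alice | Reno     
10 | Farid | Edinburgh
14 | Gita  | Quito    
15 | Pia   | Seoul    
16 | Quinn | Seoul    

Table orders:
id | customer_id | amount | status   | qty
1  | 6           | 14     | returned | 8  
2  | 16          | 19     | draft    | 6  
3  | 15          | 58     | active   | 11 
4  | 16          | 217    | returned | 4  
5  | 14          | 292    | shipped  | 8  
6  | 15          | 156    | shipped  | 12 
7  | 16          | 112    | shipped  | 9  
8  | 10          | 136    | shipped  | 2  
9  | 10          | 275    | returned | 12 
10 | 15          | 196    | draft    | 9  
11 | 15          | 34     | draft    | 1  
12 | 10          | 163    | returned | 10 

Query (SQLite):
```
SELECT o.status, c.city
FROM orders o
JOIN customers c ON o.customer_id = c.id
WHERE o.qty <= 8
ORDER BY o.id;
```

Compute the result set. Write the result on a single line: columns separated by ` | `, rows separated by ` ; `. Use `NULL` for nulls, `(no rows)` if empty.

Each orders row matches the customers row where customer_id = customers.id.
Then keep rows with o.qty <= 8.

returned | Reno ; draft | Seoul ; returned | Seoul ; shipped | Quito ; shipped | Edinburgh ; draft | Seoul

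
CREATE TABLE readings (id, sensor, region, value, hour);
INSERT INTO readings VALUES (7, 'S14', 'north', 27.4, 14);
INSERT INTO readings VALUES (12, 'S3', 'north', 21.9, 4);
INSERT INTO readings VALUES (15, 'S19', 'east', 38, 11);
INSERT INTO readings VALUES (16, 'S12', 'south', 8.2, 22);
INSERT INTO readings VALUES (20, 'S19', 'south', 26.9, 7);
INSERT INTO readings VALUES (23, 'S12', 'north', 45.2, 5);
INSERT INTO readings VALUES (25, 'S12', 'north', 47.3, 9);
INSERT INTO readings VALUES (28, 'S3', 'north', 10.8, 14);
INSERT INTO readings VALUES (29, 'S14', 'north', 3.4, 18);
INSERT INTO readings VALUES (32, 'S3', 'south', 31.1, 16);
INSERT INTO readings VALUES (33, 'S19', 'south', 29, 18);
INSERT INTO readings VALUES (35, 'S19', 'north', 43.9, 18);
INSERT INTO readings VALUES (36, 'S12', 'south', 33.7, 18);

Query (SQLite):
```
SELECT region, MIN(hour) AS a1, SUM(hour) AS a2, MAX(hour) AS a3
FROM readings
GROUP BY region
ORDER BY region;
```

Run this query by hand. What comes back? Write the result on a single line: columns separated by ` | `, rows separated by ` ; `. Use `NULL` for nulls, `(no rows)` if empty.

Group readings by region.
Per group compute: MIN(hour), SUM(hour), MAX(hour).
  east: ids {15} → MIN(hour)=11, SUM(hour)=11, MAX(hour)=11
  north: ids {7, 12, 23, 25, 28, 29, 35} → MIN(hour)=4, SUM(hour)=82, MAX(hour)=18
  south: ids {16, 20, 32, 33, 36} → MIN(hour)=7, SUM(hour)=81, MAX(hour)=22

east | 11 | 11 | 11 ; north | 4 | 82 | 18 ; south | 7 | 81 | 22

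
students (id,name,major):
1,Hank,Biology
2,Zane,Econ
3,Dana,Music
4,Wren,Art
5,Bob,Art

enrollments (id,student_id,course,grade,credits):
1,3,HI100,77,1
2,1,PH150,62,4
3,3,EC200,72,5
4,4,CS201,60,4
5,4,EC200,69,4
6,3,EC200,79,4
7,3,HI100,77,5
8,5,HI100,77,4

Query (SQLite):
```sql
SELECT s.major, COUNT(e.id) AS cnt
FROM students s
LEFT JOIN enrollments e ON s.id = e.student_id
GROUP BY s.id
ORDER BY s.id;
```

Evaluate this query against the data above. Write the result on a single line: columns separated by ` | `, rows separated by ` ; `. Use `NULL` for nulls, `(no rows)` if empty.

LEFT JOIN keeps every students row; unmatched ones get NULL for enrollments columns.
Group by students.id and compute COUNT(e.id). COUNT(col) of an all-NULL group is 0.
  1: ids {2} → COUNT(e.id)=1
  2: ids {—} → COUNT(e.id)=0
  3: ids {1, 3, 6, 7} → COUNT(e.id)=4
  4: ids {4, 5} → COUNT(e.id)=2
  5: ids {8} → COUNT(e.id)=1

Biology | 1 ; Econ | 0 ; Music | 4 ; Art | 2 ; Art | 1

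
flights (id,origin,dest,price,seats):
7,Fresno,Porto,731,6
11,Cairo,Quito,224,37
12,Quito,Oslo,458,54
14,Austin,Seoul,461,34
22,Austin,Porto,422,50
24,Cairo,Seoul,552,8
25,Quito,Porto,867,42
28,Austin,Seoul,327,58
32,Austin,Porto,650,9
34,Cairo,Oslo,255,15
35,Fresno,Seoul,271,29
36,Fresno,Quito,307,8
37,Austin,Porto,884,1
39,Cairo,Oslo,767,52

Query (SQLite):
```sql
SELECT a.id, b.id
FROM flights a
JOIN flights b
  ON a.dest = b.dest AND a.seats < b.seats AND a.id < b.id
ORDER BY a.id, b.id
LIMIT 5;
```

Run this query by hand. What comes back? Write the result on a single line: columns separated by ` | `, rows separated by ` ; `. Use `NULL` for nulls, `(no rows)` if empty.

7 | 22 ; 7 | 25 ; 7 | 32 ; 14 | 28 ; 24 | 28

Pairs (a,b) with same dest, a.seats < b.seats, a.id < b.id.
dest groups: Oslo:{12,34,39} Porto:{7,22,25,32,37} Quito:{11,36} Seoul:{14,24,28,35}
Ordered by (a.id, b.id); first 5.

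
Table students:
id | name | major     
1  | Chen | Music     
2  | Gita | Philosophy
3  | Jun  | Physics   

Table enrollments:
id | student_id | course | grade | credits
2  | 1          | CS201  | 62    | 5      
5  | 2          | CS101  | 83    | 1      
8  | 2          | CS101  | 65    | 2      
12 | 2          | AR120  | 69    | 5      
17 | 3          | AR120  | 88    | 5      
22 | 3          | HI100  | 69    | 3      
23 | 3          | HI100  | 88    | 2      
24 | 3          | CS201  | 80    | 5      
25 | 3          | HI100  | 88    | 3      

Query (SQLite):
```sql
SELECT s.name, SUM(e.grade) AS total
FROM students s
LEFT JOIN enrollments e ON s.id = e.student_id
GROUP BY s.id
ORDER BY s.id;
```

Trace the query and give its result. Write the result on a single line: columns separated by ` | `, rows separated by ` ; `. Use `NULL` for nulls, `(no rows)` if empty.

LEFT JOIN keeps every students row; unmatched ones get NULL for enrollments columns.
Group by students.id and compute SUM(e.grade). SUM over an all-NULL group is NULL.
  1: ids {2} → SUM(e.grade)=62
  2: ids {5, 8, 12} → SUM(e.grade)=217
  3: ids {17, 22, 23, 24, 25} → SUM(e.grade)=413

Chen | 62 ; Gita | 217 ; Jun | 413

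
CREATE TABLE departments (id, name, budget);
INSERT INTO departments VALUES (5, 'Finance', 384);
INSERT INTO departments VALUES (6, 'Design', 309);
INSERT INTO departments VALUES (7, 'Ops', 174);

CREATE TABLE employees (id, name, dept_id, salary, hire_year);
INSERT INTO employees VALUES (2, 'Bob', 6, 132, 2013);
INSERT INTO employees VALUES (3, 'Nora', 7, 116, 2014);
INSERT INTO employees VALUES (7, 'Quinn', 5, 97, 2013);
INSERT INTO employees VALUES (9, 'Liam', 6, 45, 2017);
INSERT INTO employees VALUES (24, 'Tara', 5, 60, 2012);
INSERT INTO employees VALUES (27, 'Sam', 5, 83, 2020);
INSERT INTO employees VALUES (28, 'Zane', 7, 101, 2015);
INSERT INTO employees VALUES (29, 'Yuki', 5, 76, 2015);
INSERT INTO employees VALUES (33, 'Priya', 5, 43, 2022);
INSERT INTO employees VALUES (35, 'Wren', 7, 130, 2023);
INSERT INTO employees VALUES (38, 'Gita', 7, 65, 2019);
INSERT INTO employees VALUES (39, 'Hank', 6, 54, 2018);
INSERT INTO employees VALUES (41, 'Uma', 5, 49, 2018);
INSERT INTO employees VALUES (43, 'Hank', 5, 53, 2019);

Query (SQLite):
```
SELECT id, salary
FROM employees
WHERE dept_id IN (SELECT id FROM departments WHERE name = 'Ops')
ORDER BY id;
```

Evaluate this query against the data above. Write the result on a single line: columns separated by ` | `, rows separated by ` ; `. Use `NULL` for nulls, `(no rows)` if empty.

3 | 116 ; 28 | 101 ; 35 | 130 ; 38 | 65

Inner query: departments.id where name = 'Ops'.
Outer: keep employees rows whose dept_id is in that set.
Inner query → {7}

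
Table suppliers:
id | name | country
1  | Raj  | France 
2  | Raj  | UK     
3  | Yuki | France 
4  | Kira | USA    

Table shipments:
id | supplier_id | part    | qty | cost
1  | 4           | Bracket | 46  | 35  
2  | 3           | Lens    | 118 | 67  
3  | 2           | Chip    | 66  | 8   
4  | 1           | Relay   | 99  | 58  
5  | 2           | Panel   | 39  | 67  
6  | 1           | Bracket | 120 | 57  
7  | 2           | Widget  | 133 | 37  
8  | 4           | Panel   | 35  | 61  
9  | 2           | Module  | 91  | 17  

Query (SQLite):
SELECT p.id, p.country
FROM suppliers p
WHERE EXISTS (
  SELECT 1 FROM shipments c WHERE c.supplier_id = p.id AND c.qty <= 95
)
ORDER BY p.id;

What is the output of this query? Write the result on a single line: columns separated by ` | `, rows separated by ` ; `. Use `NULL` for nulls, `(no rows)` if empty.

For each suppliers row, check whether any shipments with matching supplier_id has qty <= 95.
Keep rows where that is true.

2 | UK ; 4 | USA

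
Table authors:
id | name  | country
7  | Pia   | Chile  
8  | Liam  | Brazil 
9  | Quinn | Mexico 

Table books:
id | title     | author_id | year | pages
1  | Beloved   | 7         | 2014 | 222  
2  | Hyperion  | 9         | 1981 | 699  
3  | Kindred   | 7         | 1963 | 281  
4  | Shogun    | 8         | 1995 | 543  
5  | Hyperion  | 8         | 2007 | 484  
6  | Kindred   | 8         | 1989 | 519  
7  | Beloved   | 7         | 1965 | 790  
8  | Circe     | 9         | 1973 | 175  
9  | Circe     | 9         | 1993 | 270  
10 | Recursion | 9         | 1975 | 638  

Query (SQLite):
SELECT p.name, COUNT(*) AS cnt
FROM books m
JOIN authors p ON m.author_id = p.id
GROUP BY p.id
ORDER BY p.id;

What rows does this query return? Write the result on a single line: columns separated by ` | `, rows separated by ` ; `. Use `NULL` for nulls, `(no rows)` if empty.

Join each books row to its authors via author_id.
Group joined rows by authors.id; compute COUNT(*) per group.
  7: ids {1, 3, 7} → COUNT(*)=3
  8: ids {4, 5, 6} → COUNT(*)=3
  9: ids {2, 8, 9, 10} → COUNT(*)=4

Pia | 3 ; Liam | 3 ; Quinn | 4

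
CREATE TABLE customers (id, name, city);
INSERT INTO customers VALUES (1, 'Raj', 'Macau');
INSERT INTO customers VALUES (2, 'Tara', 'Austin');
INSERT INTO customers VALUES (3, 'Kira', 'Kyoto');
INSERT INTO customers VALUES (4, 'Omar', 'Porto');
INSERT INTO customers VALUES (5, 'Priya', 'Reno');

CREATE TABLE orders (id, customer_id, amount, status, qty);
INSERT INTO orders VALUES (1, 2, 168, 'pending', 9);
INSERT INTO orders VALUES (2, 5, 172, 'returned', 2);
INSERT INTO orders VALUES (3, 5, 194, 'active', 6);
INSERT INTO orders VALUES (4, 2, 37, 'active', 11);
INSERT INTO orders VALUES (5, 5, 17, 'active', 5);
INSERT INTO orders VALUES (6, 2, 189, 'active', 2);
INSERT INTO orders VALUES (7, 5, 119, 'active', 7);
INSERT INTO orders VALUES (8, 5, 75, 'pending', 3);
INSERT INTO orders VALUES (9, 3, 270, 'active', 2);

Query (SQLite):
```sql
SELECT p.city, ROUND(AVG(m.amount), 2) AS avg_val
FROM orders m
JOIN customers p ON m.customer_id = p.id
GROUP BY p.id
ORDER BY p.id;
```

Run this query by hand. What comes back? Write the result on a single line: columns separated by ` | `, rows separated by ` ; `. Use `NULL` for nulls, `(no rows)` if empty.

Austin | 131.33 ; Kyoto | 270 ; Reno | 115.4

Join each orders row to its customers via customer_id.
Group joined rows by customers.id; compute ROUND(AVG(m.amount), 2) per group.
  2: ids {1, 4, 6} → ROUND(AVG(m.amount), 2)=131.33
  3: ids {9} → ROUND(AVG(m.amount), 2)=270
  5: ids {2, 3, 5, 7, 8} → ROUND(AVG(m.amount), 2)=115.4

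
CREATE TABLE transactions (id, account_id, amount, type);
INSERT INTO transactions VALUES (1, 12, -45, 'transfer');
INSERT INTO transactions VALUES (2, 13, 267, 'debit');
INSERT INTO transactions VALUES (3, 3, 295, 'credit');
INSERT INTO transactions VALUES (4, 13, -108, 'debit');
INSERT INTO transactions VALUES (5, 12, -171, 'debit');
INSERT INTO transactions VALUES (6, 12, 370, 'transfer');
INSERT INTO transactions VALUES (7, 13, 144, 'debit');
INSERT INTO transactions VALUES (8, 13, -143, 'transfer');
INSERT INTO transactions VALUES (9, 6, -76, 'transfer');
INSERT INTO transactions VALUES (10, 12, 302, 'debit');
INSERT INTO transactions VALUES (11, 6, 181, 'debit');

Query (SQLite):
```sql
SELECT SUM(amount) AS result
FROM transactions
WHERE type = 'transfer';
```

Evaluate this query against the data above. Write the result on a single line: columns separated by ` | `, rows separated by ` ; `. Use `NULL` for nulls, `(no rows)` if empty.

106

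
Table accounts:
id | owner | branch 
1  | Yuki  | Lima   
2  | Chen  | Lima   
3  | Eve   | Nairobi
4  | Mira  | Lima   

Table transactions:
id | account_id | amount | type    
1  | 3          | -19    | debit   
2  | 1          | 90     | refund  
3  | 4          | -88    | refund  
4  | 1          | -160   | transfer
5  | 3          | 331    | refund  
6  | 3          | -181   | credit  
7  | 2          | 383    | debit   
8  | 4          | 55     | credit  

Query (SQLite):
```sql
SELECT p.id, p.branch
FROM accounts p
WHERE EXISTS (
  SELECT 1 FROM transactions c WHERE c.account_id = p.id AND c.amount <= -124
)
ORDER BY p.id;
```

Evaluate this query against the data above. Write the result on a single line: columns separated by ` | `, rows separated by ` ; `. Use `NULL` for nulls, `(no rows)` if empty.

For each accounts row, check whether any transactions with matching account_id has amount <= -124.
Keep rows where that is true.

1 | Lima ; 3 | Nairobi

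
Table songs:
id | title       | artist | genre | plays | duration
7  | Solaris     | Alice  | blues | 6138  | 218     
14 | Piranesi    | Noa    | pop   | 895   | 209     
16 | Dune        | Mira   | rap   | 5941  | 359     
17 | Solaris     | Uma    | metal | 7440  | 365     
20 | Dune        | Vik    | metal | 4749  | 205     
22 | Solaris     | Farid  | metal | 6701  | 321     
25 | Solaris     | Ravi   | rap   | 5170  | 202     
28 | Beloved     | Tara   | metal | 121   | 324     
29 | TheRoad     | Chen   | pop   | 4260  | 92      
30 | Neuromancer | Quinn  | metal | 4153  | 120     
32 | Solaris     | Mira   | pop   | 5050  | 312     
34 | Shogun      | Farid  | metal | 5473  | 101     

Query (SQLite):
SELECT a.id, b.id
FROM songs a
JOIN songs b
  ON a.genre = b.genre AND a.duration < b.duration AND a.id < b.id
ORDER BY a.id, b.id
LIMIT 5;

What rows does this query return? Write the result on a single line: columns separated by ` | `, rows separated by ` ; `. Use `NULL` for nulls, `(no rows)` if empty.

Pairs (a,b) with same genre, a.duration < b.duration, a.id < b.id.
genre groups: blues:{7} metal:{17,20,22,28,30,34} pop:{14,29,32} rap:{16,25}
Ordered by (a.id, b.id); first 5.

14 | 32 ; 20 | 22 ; 20 | 28 ; 22 | 28 ; 29 | 32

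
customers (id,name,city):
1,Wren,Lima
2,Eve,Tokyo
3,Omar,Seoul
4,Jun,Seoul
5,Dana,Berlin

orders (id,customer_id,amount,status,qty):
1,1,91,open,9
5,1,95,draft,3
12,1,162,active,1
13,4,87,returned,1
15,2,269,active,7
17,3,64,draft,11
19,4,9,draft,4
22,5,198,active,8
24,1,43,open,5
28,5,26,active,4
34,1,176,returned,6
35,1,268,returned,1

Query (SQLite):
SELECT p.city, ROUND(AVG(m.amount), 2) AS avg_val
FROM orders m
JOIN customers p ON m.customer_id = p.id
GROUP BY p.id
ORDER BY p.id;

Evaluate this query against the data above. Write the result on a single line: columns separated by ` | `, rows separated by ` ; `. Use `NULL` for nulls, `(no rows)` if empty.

Lima | 139.17 ; Tokyo | 269 ; Seoul | 64 ; Seoul | 48 ; Berlin | 112

Join each orders row to its customers via customer_id.
Group joined rows by customers.id; compute ROUND(AVG(m.amount), 2) per group.
  1: ids {1, 5, 12, 24, 34, 35} → ROUND(AVG(m.amount), 2)=139.17
  2: ids {15} → ROUND(AVG(m.amount), 2)=269
  3: ids {17} → ROUND(AVG(m.amount), 2)=64
  4: ids {13, 19} → ROUND(AVG(m.amount), 2)=48
  5: ids {22, 28} → ROUND(AVG(m.amount), 2)=112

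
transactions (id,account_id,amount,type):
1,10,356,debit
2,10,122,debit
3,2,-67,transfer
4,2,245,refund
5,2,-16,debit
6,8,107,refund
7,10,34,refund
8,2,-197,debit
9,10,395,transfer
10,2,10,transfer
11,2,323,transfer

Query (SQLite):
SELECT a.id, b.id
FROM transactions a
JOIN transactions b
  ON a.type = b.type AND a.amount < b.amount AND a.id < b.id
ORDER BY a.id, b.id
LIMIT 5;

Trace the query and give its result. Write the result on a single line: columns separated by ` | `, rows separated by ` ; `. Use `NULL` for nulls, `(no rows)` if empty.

3 | 9 ; 3 | 10 ; 3 | 11 ; 10 | 11

Pairs (a,b) with same type, a.amount < b.amount, a.id < b.id.
type groups: debit:{1,2,5,8} refund:{4,6,7} transfer:{3,9,10,11}
Ordered by (a.id, b.id); first 5.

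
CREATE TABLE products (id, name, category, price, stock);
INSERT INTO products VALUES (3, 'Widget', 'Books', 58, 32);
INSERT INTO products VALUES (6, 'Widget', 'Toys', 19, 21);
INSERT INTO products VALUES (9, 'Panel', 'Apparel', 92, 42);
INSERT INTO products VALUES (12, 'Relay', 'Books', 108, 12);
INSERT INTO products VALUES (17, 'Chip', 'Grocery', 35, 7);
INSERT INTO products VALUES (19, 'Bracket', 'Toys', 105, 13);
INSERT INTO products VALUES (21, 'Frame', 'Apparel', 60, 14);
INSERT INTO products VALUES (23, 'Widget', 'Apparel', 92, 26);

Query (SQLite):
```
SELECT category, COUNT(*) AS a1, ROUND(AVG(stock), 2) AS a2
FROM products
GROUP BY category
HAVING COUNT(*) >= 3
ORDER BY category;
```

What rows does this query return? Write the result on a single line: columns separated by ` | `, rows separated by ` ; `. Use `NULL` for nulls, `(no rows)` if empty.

Apparel | 3 | 27.33

Group products by category.
Per group compute: COUNT(*), ROUND(AVG(stock), 2).
HAVING: drop groups with fewer than 3 rows.
  Apparel: ids {9, 21, 23} → COUNT(*)=3, ROUND(AVG(stock), 2)=27.33
  Books: ids {3, 12} → COUNT(*)=2, ROUND(AVG(stock), 2)=22
  Grocery: ids {17} → COUNT(*)=1, ROUND(AVG(stock), 2)=7
  Toys: ids {6, 19} → COUNT(*)=2, ROUND(AVG(stock), 2)=17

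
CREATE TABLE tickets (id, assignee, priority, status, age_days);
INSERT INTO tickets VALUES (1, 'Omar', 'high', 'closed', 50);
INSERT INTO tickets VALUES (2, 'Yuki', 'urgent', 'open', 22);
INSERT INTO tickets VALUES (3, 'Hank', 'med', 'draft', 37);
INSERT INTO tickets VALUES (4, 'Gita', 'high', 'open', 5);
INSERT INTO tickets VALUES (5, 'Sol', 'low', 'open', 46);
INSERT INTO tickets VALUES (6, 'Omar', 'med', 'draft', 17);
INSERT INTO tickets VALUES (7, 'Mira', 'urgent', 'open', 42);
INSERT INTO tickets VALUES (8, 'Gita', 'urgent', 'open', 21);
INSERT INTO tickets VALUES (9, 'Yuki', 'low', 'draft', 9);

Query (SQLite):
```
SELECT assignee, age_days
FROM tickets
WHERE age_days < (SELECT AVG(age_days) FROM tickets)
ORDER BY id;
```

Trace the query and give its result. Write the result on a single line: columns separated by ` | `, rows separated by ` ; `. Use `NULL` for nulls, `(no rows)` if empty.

Yuki | 22 ; Gita | 5 ; Omar | 17 ; Gita | 21 ; Yuki | 9

Scalar subquery: AVG(age_days) over all tickets rows = 27.666667 (≈; comparison uses full precision).
Keep rows where age_days < that value.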